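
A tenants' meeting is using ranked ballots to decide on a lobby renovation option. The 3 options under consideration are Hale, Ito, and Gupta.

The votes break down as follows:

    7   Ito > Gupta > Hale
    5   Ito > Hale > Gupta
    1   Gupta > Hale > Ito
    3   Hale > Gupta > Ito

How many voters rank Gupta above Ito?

Ballots ranking Gupta above Ito: 1+3 = 4.
Ballots ranking Ito above Gupta: 7+5 = 12.
So 4 of 16 voters prefer Gupta to Ito.

4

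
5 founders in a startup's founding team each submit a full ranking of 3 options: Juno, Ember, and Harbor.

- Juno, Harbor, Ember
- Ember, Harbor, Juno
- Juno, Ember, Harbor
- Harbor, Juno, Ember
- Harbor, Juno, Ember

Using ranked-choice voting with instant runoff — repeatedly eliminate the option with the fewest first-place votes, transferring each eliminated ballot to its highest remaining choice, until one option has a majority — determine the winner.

Round 1: Juno 2, Harbor 2, Ember 1. Ember has the fewest and is eliminated.
Round 2: Harbor 3, Juno 2. Harbor has a majority.

Harbor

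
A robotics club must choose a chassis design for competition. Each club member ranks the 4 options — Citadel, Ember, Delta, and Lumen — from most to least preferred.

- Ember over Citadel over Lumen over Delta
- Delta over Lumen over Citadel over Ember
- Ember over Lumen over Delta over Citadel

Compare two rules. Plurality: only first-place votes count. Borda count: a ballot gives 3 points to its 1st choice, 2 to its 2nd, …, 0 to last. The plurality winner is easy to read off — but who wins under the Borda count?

Plurality first-place counts: Citadel 0, Ember 2, Delta 1, Lumen 0 → Ember.
Borda totals: Citadel 3, Ember 6, Delta 4, Lumen 5 → Ember.

Ember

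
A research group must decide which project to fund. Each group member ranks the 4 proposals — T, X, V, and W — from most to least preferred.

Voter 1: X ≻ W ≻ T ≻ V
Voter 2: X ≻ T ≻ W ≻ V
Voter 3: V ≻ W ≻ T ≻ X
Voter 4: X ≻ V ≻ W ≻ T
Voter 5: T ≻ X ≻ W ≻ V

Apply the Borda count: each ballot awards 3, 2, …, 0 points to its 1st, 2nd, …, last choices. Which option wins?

X

Borda scores:
  T: 1 + 2 + 1 + 0 + 3 = 7
  X: 3 + 3 + 0 + 3 + 2 = 11
  V: 0 + 0 + 3 + 2 + 0 = 5
  W: 2 + 1 + 2 + 1 + 1 = 7
X has the highest total.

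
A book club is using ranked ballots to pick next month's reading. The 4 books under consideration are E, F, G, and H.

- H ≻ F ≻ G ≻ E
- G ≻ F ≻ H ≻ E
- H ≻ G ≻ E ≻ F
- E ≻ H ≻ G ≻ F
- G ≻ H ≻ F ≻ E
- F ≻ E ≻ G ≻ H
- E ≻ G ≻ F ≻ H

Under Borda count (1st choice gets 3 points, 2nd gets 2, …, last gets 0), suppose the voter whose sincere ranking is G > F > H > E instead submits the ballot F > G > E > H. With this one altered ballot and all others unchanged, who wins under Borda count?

G

Borda totals with the altered ballot: E 10, F 10, G 12, H 10.
The winner is unchanged: still G.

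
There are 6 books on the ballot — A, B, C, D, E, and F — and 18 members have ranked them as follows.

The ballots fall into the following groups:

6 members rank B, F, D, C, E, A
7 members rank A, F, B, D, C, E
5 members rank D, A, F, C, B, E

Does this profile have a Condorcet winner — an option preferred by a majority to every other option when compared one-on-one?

Head-to-head results (18 voters total):
A vs B: A wins 12–6.
A vs C: A wins 12–6.
A vs D: D wins 11–7.
A vs E: A wins 12–6.
A vs F: A wins 12–6.
B vs C: B wins 13–5.
B vs D: B wins 13–5.
B vs E: B wins 18–0.
B vs F: F wins 12–6.
C vs D: D wins 18–0.
C vs E: C wins 18–0.
C vs F: F wins 18–0.
D vs E: D wins 18–0.
D vs F: F wins 13–5.
E vs F: F wins 18–0.
No candidate beats all others: A beats B beats D beats A, a majority cycle.

No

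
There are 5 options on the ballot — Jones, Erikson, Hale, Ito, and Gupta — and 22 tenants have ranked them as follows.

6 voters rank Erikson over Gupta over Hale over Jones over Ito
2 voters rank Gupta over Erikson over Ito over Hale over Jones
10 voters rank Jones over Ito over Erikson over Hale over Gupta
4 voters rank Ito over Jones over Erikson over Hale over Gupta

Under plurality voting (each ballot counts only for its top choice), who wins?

Jones

First-place vote totals:
  Jones: 10
  Erikson: 6
  Hale: 0
  Ito: 4
  Gupta: 2
Jones has the most first-place votes.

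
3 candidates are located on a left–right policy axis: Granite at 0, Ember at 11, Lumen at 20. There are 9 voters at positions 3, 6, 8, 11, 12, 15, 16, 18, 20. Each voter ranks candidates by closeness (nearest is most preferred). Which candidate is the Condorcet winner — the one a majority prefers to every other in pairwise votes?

Ember

With single-peaked preferences on a line, the Condorcet winner is the candidate closest to the median voter.
The median voter (position 12) is closest to Ember at 11.
Check: Ember vs Granite — voters closer to Ember: 8 of 9.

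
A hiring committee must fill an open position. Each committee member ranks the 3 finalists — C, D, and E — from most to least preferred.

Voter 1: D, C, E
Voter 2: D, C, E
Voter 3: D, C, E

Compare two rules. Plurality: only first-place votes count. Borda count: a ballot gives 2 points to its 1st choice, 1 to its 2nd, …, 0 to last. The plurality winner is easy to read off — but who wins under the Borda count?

D

Plurality first-place counts: C 0, D 3, E 0 → D.
Borda totals: C 3, D 6, E 0 → D.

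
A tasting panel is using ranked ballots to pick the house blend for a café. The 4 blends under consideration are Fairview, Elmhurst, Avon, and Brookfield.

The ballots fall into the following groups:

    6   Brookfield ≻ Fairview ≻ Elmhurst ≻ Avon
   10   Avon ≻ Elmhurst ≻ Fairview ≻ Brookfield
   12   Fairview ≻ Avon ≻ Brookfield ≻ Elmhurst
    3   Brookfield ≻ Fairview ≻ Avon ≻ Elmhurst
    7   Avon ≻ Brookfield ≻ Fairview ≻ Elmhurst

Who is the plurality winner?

First-place vote totals:
  Fairview: 12
  Elmhurst: 0
  Avon: 17
  Brookfield: 9
Avon has the most first-place votes.

Avon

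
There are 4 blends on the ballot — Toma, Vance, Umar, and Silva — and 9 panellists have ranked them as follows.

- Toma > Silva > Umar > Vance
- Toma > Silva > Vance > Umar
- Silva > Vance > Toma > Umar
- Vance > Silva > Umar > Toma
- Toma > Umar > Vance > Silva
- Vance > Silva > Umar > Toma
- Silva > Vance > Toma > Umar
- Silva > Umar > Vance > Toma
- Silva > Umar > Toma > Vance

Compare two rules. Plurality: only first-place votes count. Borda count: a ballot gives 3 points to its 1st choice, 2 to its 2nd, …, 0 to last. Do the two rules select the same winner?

Plurality first-place counts: Toma 3, Vance 2, Umar 0, Silva 4 → Silva.
Borda totals: Toma 12, Vance 13, Umar 9, Silva 20 → Silva.
The two rules agree on Silva.

Yes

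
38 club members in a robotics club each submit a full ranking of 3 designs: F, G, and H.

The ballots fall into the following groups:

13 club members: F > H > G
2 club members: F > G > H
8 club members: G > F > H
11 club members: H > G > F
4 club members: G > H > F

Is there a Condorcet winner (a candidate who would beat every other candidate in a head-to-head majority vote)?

No

Head-to-head results (38 voters total):
F vs G: G wins 23–15.
F vs H: F wins 23–15.
G vs H: H wins 24–14.
No candidate beats all others: F beats H beats G beats F, a majority cycle.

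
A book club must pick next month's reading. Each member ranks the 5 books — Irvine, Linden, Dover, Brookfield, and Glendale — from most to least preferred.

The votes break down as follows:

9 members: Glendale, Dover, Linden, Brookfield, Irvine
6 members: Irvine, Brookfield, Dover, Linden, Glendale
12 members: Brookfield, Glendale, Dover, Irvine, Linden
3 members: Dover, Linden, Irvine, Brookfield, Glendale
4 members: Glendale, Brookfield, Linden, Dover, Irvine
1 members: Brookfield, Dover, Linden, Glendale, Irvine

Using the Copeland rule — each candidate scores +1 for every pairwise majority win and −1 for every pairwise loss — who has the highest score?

Pairwise results:
  Irvine vs Linden: Irvine wins 18–17.
  Irvine vs Dover: Dover wins 29–6.
  Irvine vs Brookfield: Brookfield wins 26–9.
  Irvine vs Glendale: Glendale wins 26–9.
  Linden vs Dover: Dover wins 31–4.
  Linden vs Brookfield: Brookfield wins 23–12.
  Linden vs Glendale: Glendale wins 25–10.
  Dover vs Brookfield: Brookfield wins 23–12.
  Dover vs Glendale: Glendale wins 25–10.
  Brookfield vs Glendale: Brookfield wins 22–13.
Copeland scores (wins − losses):
  Irvine: 1 − 3 = -2
  Linden: 0 − 4 = -4
  Dover: 2 − 2 = 0
  Brookfield: 4 − 0 = 4
  Glendale: 3 − 1 = 2
Brookfield has the best Copeland score.

Brookfield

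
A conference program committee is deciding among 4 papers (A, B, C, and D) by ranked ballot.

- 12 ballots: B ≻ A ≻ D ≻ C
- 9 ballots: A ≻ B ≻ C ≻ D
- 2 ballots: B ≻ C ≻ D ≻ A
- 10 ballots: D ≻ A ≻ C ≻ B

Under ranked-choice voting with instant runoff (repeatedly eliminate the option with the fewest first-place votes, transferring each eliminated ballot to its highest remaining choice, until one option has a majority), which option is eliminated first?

C

Round 1: B 14, D 10, A 9, C 0. C has the fewest and is eliminated.
Round 2: B 14, D 10, A 9. A has the fewest and is eliminated.
Round 3: B 23, D 10. B has a majority.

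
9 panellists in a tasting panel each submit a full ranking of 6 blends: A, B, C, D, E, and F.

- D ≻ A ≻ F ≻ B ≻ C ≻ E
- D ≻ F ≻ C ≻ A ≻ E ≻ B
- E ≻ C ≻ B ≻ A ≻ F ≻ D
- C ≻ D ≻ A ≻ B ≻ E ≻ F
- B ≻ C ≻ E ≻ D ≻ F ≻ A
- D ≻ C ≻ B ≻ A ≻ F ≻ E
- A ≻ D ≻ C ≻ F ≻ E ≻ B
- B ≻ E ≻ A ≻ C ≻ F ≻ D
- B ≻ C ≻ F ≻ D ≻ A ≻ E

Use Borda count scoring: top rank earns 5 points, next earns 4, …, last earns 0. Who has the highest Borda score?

C

Borda scores:
  A: 4 + 2 + 2 + 3 + 0 + 2 + 5 + 3 + 1 = 22
  B: 2 + 0 + 3 + 2 + 5 + 3 + 0 + 5 + 5 = 25
  C: 1 + 3 + 4 + 5 + 4 + 4 + 3 + 2 + 4 = 30
  D: 5 + 5 + 0 + 4 + 2 + 5 + 4 + 0 + 2 = 27
  E: 0 + 1 + 5 + 1 + 3 + 0 + 1 + 4 + 0 = 15
  F: 3 + 4 + 1 + 0 + 1 + 1 + 2 + 1 + 3 = 16
C has the highest total.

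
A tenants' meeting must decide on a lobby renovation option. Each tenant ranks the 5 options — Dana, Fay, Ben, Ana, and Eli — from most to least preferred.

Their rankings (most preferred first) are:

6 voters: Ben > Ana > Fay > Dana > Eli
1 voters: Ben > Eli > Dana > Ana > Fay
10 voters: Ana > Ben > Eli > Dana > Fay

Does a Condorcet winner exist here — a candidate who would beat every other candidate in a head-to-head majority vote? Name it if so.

Head-to-head results (17 voters total):
Dana vs Fay: Dana wins 11–6.
Dana vs Ben: Ben wins 17–0.
Dana vs Ana: Ana wins 16–1.
Dana vs Eli: Eli wins 11–6.
Fay vs Ben: Ben wins 17–0.
Fay vs Ana: Ana wins 17–0.
Fay vs Eli: Eli wins 11–6.
Ben vs Ana: Ana wins 10–7.
Ben vs Eli: Ben wins 17–0.
Ana vs Eli: Ana wins 16–1.
Ana beats each rival — Dana (16–1), Fay (17–0), Ben (10–7), Eli (16–1) — so Ana is the Condorcet winner.

Ana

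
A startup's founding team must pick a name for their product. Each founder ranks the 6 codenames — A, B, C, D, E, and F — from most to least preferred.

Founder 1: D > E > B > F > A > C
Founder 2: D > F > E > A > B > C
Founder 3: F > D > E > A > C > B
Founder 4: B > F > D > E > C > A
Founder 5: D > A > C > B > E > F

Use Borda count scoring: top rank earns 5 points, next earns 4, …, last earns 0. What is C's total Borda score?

5

Borda scores:
  A: 1 + 2 + 2 + 0 + 4 = 9
  B: 3 + 1 + 0 + 5 + 2 = 11
  C: 0 + 0 + 1 + 1 + 3 = 5
  D: 5 + 5 + 4 + 3 + 5 = 22
  E: 4 + 3 + 3 + 2 + 1 = 13
  F: 2 + 4 + 5 + 4 + 0 = 15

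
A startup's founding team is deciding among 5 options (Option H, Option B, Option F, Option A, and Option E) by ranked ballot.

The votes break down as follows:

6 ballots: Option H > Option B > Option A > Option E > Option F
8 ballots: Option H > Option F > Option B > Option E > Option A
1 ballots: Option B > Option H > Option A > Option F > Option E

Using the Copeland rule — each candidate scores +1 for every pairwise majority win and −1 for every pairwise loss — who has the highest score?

Pairwise results:
  Option H vs Option B: Option H wins 14–1.
  Option H vs Option F: Option H wins 15–0.
  Option H vs Option A: Option H wins 15–0.
  Option H vs Option E: Option H wins 15–0.
  Option B vs Option F: Option F wins 8–7.
  Option B vs Option A: Option B wins 15–0.
  Option B vs Option E: Option B wins 15–0.
  Option F vs Option A: Option F wins 8–7.
  Option F vs Option E: Option F wins 9–6.
  Option A vs Option E: Option E wins 8–7.
Copeland scores (wins − losses):
  Option H: 4 − 0 = 4
  Option B: 2 − 2 = 0
  Option F: 3 − 1 = 2
  Option A: 0 − 4 = -4
  Option E: 1 − 3 = -2
Option H has the best Copeland score.

Option H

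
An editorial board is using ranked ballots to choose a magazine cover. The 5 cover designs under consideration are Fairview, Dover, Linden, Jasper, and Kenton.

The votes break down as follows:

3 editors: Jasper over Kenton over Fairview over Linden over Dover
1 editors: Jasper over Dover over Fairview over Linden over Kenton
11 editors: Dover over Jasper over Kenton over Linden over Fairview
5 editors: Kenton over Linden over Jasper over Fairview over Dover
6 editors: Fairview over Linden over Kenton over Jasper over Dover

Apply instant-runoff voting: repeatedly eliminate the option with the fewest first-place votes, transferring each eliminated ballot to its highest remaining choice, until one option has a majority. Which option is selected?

Kenton

Round 1: Dover 11, Fairview 6, Kenton 5, Jasper 4, Linden 0. Linden has the fewest and is eliminated.
Round 2: Dover 11, Fairview 6, Kenton 5, Jasper 4. Jasper has the fewest and is eliminated.
Round 3: Dover 12, Kenton 8, Fairview 6. Fairview has the fewest and is eliminated.
Round 4: Kenton 14, Dover 12. Kenton has a majority.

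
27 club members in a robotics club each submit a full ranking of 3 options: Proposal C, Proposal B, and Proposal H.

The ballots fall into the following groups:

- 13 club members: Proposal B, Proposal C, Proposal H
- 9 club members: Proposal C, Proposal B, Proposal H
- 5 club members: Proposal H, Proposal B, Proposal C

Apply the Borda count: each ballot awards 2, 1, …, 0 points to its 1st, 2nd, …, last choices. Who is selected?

Proposal B

Borda scores:
  Proposal C: 13·1 + 9·2 + 5·0 = 31
  Proposal B: 13·2 + 9·1 + 5·1 = 40
  Proposal H: 13·0 + 9·0 + 5·2 = 10
Proposal B has the highest total.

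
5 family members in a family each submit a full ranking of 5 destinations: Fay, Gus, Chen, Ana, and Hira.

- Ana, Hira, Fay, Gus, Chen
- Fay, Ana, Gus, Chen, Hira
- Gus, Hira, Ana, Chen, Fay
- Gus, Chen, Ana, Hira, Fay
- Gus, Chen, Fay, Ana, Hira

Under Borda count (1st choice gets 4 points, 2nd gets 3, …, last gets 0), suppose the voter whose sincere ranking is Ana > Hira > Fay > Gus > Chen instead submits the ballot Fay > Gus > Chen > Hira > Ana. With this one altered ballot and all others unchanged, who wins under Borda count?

Gus

Borda totals with the altered ballot: Fay 10, Gus 17, Chen 10, Ana 8, Hira 5.
The winner is unchanged: still Gus.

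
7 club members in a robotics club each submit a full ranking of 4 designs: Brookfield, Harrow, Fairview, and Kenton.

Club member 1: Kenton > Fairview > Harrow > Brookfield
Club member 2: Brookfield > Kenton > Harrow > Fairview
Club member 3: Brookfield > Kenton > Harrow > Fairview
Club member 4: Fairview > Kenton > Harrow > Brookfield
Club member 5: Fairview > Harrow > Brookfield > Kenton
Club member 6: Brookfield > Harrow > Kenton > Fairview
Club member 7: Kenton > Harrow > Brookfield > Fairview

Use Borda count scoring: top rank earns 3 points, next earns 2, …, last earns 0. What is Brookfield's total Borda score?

11

Borda scores:
  Brookfield: 0 + 3 + 3 + 0 + 1 + 3 + 1 = 11
  Harrow: 1 + 1 + 1 + 1 + 2 + 2 + 2 = 10
  Fairview: 2 + 0 + 0 + 3 + 3 + 0 + 0 = 8
  Kenton: 3 + 2 + 2 + 2 + 0 + 1 + 3 = 13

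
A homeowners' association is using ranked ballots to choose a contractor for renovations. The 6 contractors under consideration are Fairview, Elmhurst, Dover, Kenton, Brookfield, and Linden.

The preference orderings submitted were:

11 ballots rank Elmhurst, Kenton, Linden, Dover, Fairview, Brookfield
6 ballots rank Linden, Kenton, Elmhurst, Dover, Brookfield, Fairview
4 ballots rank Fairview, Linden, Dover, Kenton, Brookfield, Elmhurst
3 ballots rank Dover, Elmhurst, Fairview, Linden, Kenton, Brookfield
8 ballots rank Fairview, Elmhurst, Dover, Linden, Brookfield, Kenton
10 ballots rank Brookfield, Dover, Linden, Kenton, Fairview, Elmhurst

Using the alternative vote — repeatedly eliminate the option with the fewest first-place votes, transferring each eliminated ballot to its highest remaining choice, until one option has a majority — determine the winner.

Round 1: Fairview 12, Elmhurst 11, Brookfield 10, Linden 6, Dover 3, Kenton 0. Kenton has the fewest and is eliminated.
Round 2: Fairview 12, Elmhurst 11, Brookfield 10, Linden 6, Dover 3. Dover has the fewest and is eliminated.
Round 3: Elmhurst 14, Fairview 12, Brookfield 10, Linden 6. Linden has the fewest and is eliminated.
Round 4: Elmhurst 20, Fairview 12, Brookfield 10. Brookfield has the fewest and is eliminated.
Round 5: Fairview 22, Elmhurst 20. Fairview has a majority.

Fairview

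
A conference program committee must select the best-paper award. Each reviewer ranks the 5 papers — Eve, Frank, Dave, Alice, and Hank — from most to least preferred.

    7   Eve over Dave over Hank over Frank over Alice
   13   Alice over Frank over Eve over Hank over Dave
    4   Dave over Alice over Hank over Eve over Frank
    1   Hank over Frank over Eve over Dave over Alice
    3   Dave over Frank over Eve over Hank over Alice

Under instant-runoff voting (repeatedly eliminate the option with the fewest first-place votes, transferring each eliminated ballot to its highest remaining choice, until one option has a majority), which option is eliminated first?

Round 1: Alice 13, Eve 7, Dave 7, Hank 1, Frank 0. Frank has the fewest and is eliminated.
Round 2: Alice 13, Eve 7, Dave 7, Hank 1. Hank has the fewest and is eliminated.
Round 3: Alice 13, Eve 8, Dave 7. Dave has the fewest and is eliminated.
Round 4: Alice 17, Eve 11. Alice has a majority.

Frank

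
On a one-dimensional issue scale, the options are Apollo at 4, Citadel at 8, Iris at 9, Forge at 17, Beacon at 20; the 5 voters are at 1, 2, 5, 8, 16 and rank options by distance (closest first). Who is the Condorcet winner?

Apollo

With single-peaked preferences on a line, the Condorcet winner is the candidate closest to the median voter.
The median voter (position 5) is closest to Apollo at 4.
Check: Apollo vs Iris — voters closer to Apollo: 3 of 5.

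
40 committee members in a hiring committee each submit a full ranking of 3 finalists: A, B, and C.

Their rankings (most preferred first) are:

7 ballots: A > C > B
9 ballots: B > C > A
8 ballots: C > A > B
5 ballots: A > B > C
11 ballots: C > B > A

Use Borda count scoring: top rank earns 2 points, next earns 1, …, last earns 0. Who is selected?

C

Borda scores:
  A: 7·2 + 9·0 + 8·1 + 5·2 + 11·0 = 32
  B: 7·0 + 9·2 + 8·0 + 5·1 + 11·1 = 34
  C: 7·1 + 9·1 + 8·2 + 5·0 + 11·2 = 54
C has the highest total.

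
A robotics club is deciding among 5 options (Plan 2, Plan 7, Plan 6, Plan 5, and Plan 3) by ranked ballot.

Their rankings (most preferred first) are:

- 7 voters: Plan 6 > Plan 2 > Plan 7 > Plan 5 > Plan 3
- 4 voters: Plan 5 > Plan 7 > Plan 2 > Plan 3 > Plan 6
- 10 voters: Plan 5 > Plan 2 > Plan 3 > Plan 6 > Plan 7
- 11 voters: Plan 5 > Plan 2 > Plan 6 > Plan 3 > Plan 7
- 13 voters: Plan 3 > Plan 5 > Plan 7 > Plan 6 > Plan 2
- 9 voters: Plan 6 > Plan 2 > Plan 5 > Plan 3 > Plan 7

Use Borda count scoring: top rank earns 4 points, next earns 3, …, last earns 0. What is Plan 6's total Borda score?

109

Borda scores:
  Plan 2: 7·3 + 4·2 + 10·3 + 11·3 + 13·0 + 9·3 = 119
  Plan 7: 7·2 + 4·3 + 10·0 + 11·0 + 13·2 + 9·0 = 52
  Plan 6: 7·4 + 4·0 + 10·1 + 11·2 + 13·1 + 9·4 = 109
  Plan 5: 7·1 + 4·4 + 10·4 + 11·4 + 13·3 + 9·2 = 164
  Plan 3: 7·0 + 4·1 + 10·2 + 11·1 + 13·4 + 9·1 = 96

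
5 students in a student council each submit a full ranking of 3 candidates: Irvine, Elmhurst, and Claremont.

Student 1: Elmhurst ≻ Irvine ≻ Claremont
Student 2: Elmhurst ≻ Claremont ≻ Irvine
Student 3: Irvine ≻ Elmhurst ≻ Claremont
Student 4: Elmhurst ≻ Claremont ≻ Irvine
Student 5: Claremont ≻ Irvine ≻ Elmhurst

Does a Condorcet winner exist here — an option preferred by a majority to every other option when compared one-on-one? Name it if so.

Elmhurst

Head-to-head results (5 voters total):
Irvine vs Elmhurst: Elmhurst wins 3–2.
Irvine vs Claremont: Claremont wins 3–2.
Elmhurst vs Claremont: Elmhurst wins 4–1.
Elmhurst beats each rival — Irvine (3–2), Claremont (4–1) — so Elmhurst is the Condorcet winner.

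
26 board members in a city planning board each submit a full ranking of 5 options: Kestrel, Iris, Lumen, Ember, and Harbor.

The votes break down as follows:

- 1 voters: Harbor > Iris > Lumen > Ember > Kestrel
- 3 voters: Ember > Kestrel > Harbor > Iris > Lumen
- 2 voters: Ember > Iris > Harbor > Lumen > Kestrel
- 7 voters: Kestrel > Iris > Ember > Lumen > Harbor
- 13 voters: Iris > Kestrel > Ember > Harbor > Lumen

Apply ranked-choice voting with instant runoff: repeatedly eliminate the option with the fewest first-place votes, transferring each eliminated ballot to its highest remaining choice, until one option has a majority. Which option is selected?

Iris

Round 1: Iris 13, Kestrel 7, Ember 5, Harbor 1, Lumen 0. Lumen has the fewest and is eliminated.
Round 2: Iris 13, Kestrel 7, Ember 5, Harbor 1. Harbor has the fewest and is eliminated.
Round 3: Iris 14, Kestrel 7, Ember 5. Iris has a majority.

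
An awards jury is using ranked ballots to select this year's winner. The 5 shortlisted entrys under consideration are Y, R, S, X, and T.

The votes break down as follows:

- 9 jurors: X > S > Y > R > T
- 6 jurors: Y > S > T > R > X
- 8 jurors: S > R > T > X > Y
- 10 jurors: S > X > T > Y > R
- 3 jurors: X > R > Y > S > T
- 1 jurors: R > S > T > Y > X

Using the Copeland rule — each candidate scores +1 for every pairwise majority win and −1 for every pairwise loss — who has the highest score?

Pairwise results:
  Y vs R: Y wins 25–12.
  Y vs S: S wins 28–9.
  Y vs X: X wins 30–7.
  Y vs T: T wins 19–18.
  R vs S: S wins 33–4.
  R vs X: X wins 22–15.
  R vs T: R wins 21–16.
  S vs X: S wins 25–12.
  S vs T: S wins 37–0.
  X vs T: X wins 22–15.
Copeland scores (wins − losses):
  Y: 1 − 3 = -2
  R: 1 − 3 = -2
  S: 4 − 0 = 4
  X: 3 − 1 = 2
  T: 1 − 3 = -2
S has the best Copeland score.

S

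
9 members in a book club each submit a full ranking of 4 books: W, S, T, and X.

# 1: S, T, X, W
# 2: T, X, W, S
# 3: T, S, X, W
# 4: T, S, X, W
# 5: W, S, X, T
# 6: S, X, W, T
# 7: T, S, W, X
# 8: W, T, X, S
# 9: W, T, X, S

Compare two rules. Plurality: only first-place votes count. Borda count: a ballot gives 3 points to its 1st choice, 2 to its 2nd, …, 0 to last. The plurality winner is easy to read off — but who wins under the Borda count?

Plurality first-place counts: W 3, S 2, T 4, X 0 → T.
Borda totals: W 12, S 14, T 18, X 10 → T.

T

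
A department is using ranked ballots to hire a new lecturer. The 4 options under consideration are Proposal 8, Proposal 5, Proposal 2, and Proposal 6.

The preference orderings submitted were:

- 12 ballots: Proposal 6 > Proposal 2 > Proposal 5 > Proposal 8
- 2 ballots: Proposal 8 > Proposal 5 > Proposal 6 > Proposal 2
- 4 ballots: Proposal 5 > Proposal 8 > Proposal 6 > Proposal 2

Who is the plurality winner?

First-place vote totals:
  Proposal 8: 2
  Proposal 5: 4
  Proposal 2: 0
  Proposal 6: 12
Proposal 6 has the most first-place votes.

Proposal 6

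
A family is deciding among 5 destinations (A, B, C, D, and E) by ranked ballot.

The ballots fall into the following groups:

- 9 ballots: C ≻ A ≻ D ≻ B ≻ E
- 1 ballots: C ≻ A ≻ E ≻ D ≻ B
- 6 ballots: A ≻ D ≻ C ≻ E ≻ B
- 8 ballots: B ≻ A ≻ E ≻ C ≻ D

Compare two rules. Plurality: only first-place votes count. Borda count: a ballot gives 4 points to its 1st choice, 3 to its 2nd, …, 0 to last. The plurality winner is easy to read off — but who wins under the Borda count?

A

Plurality first-place counts: A 6, B 8, C 10, D 0, E 0 → C.
Borda totals: A 78, B 41, C 60, D 37, E 24 → A.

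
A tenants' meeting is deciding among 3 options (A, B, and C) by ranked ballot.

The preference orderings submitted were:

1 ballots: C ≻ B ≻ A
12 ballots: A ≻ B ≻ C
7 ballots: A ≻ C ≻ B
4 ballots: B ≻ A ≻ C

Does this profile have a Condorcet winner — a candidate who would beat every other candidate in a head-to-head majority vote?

Head-to-head results (24 voters total):
A vs B: A wins 19–5.
A vs C: A wins 23–1.
B vs C: B wins 16–8.
A beats each rival — B (19–5), C (23–1) — so A is the Condorcet winner.

Yes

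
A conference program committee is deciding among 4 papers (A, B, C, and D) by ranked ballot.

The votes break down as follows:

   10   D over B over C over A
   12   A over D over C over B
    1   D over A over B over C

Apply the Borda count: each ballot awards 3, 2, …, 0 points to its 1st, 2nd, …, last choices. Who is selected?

D

Borda scores:
  A: 10·0 + 12·3 + 2 = 38
  B: 10·2 + 12·0 + 1 = 21
  C: 10·1 + 12·1 + 0 = 22
  D: 10·3 + 12·2 + 3 = 57
D has the highest total.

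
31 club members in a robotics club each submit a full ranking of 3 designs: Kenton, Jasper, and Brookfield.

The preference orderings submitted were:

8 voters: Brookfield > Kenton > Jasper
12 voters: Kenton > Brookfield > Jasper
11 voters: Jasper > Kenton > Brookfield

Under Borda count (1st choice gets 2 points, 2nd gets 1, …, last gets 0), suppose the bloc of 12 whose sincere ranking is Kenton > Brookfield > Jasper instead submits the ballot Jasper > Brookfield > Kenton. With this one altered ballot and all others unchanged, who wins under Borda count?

Jasper

Borda totals with the altered ballot: Kenton 19, Jasper 46, Brookfield 28.
The switch changes the winner from Kenton to Jasper.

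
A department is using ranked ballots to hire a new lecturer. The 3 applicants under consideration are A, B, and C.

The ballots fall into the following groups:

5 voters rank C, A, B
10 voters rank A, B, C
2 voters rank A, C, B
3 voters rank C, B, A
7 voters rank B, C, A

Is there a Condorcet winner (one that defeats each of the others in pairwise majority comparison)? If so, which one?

No Condorcet winner

Head-to-head results (27 voters total):
A vs B: A wins 17–10.
A vs C: C wins 15–12.
B vs C: B wins 17–10.
No candidate beats all others: A beats B beats C beats A, a majority cycle.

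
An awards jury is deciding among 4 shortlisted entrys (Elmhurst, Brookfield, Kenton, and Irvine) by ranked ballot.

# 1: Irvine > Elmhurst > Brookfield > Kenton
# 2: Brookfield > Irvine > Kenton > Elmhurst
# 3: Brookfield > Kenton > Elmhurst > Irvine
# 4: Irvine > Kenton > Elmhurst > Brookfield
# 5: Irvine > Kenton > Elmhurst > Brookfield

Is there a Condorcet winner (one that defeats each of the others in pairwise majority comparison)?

Head-to-head results (5 voters total):
Elmhurst vs Brookfield: Elmhurst wins 3–2.
Elmhurst vs Kenton: Kenton wins 4–1.
Elmhurst vs Irvine: Irvine wins 4–1.
Brookfield vs Kenton: Brookfield wins 3–2.
Brookfield vs Irvine: Irvine wins 3–2.
Kenton vs Irvine: Irvine wins 4–1.
Irvine beats each rival — Elmhurst (4–1), Brookfield (3–2), Kenton (4–1) — so Irvine is the Condorcet winner.

Yes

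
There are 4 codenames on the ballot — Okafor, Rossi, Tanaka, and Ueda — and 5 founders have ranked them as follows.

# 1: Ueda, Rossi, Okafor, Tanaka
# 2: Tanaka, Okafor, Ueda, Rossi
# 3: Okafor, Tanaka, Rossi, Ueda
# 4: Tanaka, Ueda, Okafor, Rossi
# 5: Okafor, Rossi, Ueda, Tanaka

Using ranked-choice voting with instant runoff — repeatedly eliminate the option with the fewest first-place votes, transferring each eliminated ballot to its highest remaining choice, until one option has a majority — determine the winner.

Okafor

Round 1: Okafor 2, Tanaka 2, Ueda 1, Rossi 0. Rossi has the fewest and is eliminated.
Round 2: Okafor 2, Tanaka 2, Ueda 1. Ueda has the fewest and is eliminated.
Round 3: Okafor 3, Tanaka 2. Okafor has a majority.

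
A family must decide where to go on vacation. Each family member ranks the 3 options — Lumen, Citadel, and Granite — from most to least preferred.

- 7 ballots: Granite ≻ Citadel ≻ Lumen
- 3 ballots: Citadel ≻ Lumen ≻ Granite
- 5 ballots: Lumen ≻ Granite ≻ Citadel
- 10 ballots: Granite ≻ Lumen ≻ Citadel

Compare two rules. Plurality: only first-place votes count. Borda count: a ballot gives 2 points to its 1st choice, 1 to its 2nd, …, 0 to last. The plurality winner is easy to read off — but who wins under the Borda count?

Granite

Plurality first-place counts: Lumen 5, Citadel 3, Granite 17 → Granite.
Borda totals: Lumen 23, Citadel 13, Granite 39 → Granite.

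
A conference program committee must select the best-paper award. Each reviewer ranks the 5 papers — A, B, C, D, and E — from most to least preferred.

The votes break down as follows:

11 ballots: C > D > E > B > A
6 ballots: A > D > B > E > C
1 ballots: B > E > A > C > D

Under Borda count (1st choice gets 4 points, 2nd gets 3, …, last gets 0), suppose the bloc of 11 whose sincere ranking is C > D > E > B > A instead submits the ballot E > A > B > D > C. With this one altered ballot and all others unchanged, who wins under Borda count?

Borda totals with the altered ballot: A 59, B 38, C 1, D 29, E 53.
The switch changes the winner from D to A.

A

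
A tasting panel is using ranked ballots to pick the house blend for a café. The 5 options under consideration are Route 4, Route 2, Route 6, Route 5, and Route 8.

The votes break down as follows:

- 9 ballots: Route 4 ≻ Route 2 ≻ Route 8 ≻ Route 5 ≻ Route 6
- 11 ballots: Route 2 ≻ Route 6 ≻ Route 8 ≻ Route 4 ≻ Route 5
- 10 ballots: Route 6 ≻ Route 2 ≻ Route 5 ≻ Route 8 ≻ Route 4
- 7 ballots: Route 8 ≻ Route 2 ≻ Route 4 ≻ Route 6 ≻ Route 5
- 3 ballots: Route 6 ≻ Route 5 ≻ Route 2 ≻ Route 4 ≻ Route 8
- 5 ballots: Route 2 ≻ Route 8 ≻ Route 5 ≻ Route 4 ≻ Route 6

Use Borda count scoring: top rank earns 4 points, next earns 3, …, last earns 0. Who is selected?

Route 2

Borda scores:
  Route 4: 9·4 + 11·1 + 10·0 + 7·2 + 3·1 + 5·1 = 69
  Route 2: 9·3 + 11·4 + 10·3 + 7·3 + 3·2 + 5·4 = 148
  Route 6: 9·0 + 11·3 + 10·4 + 7·1 + 3·4 + 5·0 = 92
  Route 5: 9·1 + 11·0 + 10·2 + 7·0 + 3·3 + 5·2 = 48
  Route 8: 9·2 + 11·2 + 10·1 + 7·4 + 3·0 + 5·3 = 93
Route 2 has the highest total.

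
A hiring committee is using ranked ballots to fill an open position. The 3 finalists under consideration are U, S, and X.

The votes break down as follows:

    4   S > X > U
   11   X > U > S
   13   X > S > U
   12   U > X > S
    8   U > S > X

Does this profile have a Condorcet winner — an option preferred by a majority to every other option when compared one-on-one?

Yes

Head-to-head results (48 voters total):
U vs S: U wins 31–17.
U vs X: X wins 28–20.
S vs X: X wins 36–12.
X beats each rival — U (28–20), S (36–12) — so X is the Condorcet winner.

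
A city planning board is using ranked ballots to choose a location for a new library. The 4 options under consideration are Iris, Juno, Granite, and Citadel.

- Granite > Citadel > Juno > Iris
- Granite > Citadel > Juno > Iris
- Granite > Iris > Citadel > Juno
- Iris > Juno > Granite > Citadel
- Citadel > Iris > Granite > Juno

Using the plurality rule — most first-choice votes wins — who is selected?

First-place vote totals:
  Iris: 1
  Juno: 0
  Granite: 3
  Citadel: 1
Granite has the most first-place votes.

Granite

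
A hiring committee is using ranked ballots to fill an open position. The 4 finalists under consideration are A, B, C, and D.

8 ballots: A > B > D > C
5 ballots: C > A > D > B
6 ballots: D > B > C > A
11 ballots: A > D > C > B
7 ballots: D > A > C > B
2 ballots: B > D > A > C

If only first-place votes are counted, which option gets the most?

A

First-place vote totals:
  A: 19
  B: 2
  C: 5
  D: 13
A has the most first-place votes.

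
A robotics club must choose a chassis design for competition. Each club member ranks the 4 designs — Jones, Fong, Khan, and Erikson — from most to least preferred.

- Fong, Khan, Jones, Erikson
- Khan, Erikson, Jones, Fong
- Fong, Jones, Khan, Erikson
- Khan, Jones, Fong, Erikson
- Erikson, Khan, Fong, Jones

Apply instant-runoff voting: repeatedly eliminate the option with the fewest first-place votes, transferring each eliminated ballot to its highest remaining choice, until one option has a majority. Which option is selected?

Round 1: Fong 2, Khan 2, Erikson 1, Jones 0. Jones has the fewest and is eliminated.
Round 2: Fong 2, Khan 2, Erikson 1. Erikson has the fewest and is eliminated.
Round 3: Khan 3, Fong 2. Khan has a majority.

Khan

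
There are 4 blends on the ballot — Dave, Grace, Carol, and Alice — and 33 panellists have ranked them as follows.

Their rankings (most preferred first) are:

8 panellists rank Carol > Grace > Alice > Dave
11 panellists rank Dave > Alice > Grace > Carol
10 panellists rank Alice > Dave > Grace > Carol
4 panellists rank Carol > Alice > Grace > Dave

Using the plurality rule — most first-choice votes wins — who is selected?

First-place vote totals:
  Dave: 11
  Grace: 0
  Carol: 12
  Alice: 10
Carol has the most first-place votes.

Carol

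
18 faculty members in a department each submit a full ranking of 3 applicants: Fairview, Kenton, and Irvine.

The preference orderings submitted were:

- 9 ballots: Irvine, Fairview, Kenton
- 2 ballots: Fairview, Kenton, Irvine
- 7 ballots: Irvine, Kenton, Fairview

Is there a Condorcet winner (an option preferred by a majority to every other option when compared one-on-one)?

Head-to-head results (18 voters total):
Fairview vs Kenton: Fairview wins 11–7.
Fairview vs Irvine: Irvine wins 16–2.
Kenton vs Irvine: Irvine wins 16–2.
Irvine beats each rival — Fairview (16–2), Kenton (16–2) — so Irvine is the Condorcet winner.

Yes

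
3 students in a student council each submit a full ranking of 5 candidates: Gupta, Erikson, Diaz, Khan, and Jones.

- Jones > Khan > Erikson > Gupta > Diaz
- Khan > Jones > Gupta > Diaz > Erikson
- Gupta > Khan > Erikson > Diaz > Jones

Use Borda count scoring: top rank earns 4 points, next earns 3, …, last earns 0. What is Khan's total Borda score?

10

Borda scores:
  Gupta: 1 + 2 + 4 = 7
  Erikson: 2 + 0 + 2 = 4
  Diaz: 0 + 1 + 1 = 2
  Khan: 3 + 4 + 3 = 10
  Jones: 4 + 3 + 0 = 7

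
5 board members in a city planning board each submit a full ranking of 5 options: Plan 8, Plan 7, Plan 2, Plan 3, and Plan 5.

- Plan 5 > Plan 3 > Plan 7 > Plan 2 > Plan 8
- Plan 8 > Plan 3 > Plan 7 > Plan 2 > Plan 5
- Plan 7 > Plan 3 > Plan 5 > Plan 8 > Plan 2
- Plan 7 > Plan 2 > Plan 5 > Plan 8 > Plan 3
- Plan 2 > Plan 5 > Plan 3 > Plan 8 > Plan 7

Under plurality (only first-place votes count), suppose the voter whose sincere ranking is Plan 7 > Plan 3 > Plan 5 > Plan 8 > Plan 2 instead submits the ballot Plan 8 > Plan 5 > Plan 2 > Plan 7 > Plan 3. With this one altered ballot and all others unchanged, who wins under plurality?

Plan 8

First-place totals with the altered ballot: Plan 8 2, Plan 7 1, Plan 2 1, Plan 3 0, Plan 5 1.
The switch changes the winner from Plan 7 to Plan 8.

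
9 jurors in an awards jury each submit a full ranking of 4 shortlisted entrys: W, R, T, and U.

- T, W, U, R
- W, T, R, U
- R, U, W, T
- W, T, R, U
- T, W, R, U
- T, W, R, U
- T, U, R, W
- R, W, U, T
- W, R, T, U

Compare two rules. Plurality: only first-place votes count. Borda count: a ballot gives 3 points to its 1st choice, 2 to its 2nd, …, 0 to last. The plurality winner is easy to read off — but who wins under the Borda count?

Plurality first-place counts: W 3, R 2, T 4, U 0 → T.
Borda totals: W 18, R 13, T 17, U 6 → W.

W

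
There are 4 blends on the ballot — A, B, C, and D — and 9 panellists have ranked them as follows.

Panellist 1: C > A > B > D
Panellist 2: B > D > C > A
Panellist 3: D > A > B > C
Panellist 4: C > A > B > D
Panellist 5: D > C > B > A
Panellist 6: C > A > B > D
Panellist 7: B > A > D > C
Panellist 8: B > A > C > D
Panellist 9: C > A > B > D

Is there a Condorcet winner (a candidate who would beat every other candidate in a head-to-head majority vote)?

Yes

Head-to-head results (9 voters total):
A vs B: A wins 5–4.
A vs C: C wins 6–3.
A vs D: A wins 6–3.
B vs C: C wins 5–4.
B vs D: B wins 7–2.
C vs D: C wins 5–4.
C beats each rival — A (6–3), B (5–4), D (5–4) — so C is the Condorcet winner.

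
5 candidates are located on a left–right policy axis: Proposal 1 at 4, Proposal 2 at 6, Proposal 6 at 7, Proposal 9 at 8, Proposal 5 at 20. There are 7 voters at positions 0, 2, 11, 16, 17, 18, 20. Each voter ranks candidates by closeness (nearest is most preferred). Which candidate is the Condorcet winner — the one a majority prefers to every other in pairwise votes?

Proposal 5

With single-peaked preferences on a line, the Condorcet winner is the candidate closest to the median voter.
The median voter (position 16) is closest to Proposal 5 at 20.
Check: Proposal 5 vs Proposal 6 — voters closer to Proposal 5: 4 of 7.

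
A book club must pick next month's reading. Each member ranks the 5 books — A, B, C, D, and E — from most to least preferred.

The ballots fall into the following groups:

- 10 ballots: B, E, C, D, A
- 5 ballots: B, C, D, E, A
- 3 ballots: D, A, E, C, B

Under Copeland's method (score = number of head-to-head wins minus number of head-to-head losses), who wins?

B

Pairwise results:
  A vs B: B wins 15–3.
  A vs C: C wins 15–3.
  A vs D: D wins 18–0.
  A vs E: E wins 15–3.
  B vs C: B wins 15–3.
  B vs D: B wins 15–3.
  B vs E: B wins 15–3.
  C vs D: C wins 15–3.
  C vs E: E wins 13–5.
  D vs E: E wins 10–8.
Copeland scores (wins − losses):
  A: 0 − 4 = -4
  B: 4 − 0 = 4
  C: 2 − 2 = 0
  D: 1 − 3 = -2
  E: 3 − 1 = 2
B has the best Copeland score.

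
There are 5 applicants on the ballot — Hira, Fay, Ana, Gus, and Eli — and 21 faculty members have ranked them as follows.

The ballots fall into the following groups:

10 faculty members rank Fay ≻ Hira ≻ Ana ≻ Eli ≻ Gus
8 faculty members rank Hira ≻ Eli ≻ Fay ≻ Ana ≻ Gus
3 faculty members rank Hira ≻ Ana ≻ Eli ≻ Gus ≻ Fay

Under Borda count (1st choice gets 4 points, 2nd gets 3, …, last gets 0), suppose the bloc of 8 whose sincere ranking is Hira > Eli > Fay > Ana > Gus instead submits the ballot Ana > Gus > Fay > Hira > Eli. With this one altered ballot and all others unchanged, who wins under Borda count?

Borda totals with the altered ballot: Hira 50, Fay 56, Ana 61, Gus 27, Eli 16.
The switch changes the winner from Hira to Ana.

Ana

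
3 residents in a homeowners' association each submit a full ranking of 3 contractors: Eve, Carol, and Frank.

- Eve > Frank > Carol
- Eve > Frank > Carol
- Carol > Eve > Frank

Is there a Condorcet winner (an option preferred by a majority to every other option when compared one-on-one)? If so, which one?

Eve

Head-to-head results (3 voters total):
Eve vs Carol: Eve wins 2–1.
Eve vs Frank: Eve wins 3–0.
Carol vs Frank: Frank wins 2–1.
Eve beats each rival — Carol (2–1), Frank (3–0) — so Eve is the Condorcet winner.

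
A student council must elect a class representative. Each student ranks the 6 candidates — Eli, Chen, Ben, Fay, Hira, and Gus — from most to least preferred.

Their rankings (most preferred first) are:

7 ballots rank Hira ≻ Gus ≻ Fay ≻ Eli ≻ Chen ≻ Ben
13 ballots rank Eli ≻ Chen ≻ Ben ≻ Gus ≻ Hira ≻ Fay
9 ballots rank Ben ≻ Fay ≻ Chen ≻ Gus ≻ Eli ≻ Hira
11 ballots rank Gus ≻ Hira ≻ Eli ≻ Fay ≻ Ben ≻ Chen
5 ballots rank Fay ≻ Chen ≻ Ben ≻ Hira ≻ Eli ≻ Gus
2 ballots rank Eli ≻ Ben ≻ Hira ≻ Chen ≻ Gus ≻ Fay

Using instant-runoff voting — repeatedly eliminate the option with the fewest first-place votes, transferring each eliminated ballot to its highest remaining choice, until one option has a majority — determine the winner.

Round 1: Eli 15, Gus 11, Ben 9, Hira 7, Fay 5, Chen 0. Chen has the fewest and is eliminated.
Round 2: Eli 15, Gus 11, Ben 9, Hira 7, Fay 5. Fay has the fewest and is eliminated.
Round 3: Eli 15, Ben 14, Gus 11, Hira 7. Hira has the fewest and is eliminated.
Round 4: Gus 18, Eli 15, Ben 14. Ben has the fewest and is eliminated.
Round 5: Gus 27, Eli 20. Gus has a majority.

Gus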